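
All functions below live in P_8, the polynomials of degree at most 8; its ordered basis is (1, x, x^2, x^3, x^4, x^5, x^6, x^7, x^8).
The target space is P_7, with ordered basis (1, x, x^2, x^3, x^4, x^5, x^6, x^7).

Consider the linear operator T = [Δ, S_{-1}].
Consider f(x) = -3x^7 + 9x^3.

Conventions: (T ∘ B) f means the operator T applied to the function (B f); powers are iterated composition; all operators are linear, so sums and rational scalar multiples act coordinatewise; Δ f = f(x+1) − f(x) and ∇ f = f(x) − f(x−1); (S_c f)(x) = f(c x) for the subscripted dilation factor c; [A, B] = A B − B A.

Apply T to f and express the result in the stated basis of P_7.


S_{-1} f = 3x^7 - 9x^3
Δ S_{-1} f = 21x^6 + 63x^5 + 105x^4 + 105x^3 + 36x^2 - 6x - 6
Δ f = -21x^6 - 63x^5 - 105x^4 - 105x^3 - 36x^2 + 6x + 6
S_{-1} Δ f = -21x^6 + 63x^5 - 105x^4 + 105x^3 - 36x^2 - 6x + 6
[Δ, S_{-1}] f = 42x^6 + 210x^4 + 72x^2 - 12

the image equals g(x) = 42x^6 + 210x^4 + 72x^2 - 12


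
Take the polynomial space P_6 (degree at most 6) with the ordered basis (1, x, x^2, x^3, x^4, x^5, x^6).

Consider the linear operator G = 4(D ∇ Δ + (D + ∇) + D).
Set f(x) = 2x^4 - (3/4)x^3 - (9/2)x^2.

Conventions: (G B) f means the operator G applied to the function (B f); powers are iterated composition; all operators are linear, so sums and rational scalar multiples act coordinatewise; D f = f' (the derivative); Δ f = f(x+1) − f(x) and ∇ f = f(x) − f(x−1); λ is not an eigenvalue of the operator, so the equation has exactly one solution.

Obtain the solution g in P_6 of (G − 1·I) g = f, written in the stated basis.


write g with unknown coordinates in the stated basis and equate coefficients in (G − 1·I) g = f
solving from the highest basis element down gives g = -2x^4 - (381/4)x^3 - (6753/2)x^2 - 80117x - 950557
check: G g = -96x^3 - 3381x^2 - 80117x - 950557
so G g − 1·g = 2x^4 - (3/4)x^3 - (9/2)x^2 = f ✓

the result is g(x) = -2x^4 - (381/4)x^3 - (6753/2)x^2 - 80117x - 950557


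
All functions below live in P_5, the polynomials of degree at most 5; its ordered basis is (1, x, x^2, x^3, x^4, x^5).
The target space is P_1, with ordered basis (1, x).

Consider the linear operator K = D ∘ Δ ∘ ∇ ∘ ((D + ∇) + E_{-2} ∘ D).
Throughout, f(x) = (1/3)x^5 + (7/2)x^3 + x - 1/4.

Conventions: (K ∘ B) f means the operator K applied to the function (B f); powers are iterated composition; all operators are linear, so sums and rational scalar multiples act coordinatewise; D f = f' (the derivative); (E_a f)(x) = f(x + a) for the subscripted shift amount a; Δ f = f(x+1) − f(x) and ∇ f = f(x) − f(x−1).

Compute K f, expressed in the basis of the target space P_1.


D f = (5/3)x^4 + (21/2)x^2 + 1
∇ f = (5/3)x^4 - (10/3)x^3 + (83/6)x^2 - (73/6)x + 29/6
(D + ∇) f = (10/3)x^4 - (10/3)x^3 + (73/3)x^2 - (73/6)x + 35/6
D f = (5/3)x^4 + (21/2)x^2 + 1
E_{-2} D f = (5/3)x^4 - (40/3)x^3 + (101/2)x^2 - (286/3)x + 209/3
((D + ∇) + E_{-2} ∘ D) f = 5x^4 - (50/3)x^3 + (449/6)x^2 - (215/2)x + 151/2
∇ ((D + ∇) + E_{-2} ∘ D) f = 20x^3 - 80x^2 + (659/3)x - 204
Δ ∇ ((D + ∇) + E_{-2} ∘ D) f = 60x^2 - 100x + 479/3
D Δ ∇ ((D + ∇) + E_{-2} ∘ D) f = 120x - 100

g(x) = 120x - 100


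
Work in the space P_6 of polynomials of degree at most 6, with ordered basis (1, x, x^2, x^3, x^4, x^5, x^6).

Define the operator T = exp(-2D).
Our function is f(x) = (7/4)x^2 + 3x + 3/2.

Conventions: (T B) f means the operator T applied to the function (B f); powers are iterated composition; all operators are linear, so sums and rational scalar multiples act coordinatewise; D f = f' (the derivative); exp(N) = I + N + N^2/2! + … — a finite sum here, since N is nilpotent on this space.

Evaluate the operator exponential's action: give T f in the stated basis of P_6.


g(x) = (7/4)x^2 - 4x + 5/2

order-1 term: -7x - 6
order-2 term: 7
the series for exp(-2D) f terminates at order 2
exp(-2D) f = (7/4)x^2 - 4x + 5/2


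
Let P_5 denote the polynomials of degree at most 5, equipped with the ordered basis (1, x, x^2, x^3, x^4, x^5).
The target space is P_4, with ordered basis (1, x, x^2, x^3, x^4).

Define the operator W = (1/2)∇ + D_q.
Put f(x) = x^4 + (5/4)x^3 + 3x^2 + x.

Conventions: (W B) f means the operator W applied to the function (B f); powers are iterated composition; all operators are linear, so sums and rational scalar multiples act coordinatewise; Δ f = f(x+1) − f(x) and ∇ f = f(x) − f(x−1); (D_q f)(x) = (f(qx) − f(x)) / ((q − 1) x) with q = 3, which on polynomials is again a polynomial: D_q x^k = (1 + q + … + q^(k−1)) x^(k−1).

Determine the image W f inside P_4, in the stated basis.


the image equals g(x) = 42x^3 + (121/8)x^2 + (121/8)x + 1/8

∇ f = 4x^3 - (9/4)x^2 + (25/4)x - 7/4
((1/2)∇) f = 2x^3 - (9/8)x^2 + (25/8)x - 7/8
D_q f = 40x^3 + (65/4)x^2 + 12x + 1
((1/2)∇ + D_q) f = 42x^3 + (121/8)x^2 + (121/8)x + 1/8


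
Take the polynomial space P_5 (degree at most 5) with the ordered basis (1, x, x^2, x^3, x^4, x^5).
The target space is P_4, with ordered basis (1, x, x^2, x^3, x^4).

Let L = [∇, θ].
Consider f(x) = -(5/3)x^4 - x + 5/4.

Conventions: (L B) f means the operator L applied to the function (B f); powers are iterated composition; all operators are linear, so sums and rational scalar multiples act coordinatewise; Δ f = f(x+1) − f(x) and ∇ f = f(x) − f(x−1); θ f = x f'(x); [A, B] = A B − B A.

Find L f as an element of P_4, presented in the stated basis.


g(x) = -(20/3)x^3 + 20x^2 - 20x + 17/3

θ f = -(20/3)x^4 - x
∇ θ f = -(80/3)x^3 + 40x^2 - (80/3)x + 17/3
∇ f = -(20/3)x^3 + 10x^2 - (20/3)x + 2/3
θ ∇ f = -20x^3 + 20x^2 - (20/3)x
[∇, θ] f = -(20/3)x^3 + 20x^2 - 20x + 17/3


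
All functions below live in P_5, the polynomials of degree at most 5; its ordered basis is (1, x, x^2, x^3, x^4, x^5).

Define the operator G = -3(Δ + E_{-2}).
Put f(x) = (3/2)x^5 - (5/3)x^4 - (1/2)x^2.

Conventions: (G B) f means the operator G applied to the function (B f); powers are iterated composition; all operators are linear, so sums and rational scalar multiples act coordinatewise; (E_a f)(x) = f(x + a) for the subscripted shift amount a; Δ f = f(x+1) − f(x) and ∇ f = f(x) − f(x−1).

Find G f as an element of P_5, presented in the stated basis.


the image equals g(x) = -(9/2)x^5 + (55/2)x^4 - 245x^3 + (933/2)x^2 - (1051/2)x + 232

Δ f = (15/2)x^4 + (25/3)x^3 + 5x^2 - (1/6)x - 2/3
E_{-2} f = (3/2)x^5 - (50/3)x^4 + (220/3)x^3 - (321/2)x^2 + (526/3)x - 230/3
(Δ + E_{-2}) f = (3/2)x^5 - (55/6)x^4 + (245/3)x^3 - (311/2)x^2 + (1051/6)x - 232/3
(-3(Δ + E_{-2})) f = -(9/2)x^5 + (55/2)x^4 - 245x^3 + (933/2)x^2 - (1051/2)x + 232


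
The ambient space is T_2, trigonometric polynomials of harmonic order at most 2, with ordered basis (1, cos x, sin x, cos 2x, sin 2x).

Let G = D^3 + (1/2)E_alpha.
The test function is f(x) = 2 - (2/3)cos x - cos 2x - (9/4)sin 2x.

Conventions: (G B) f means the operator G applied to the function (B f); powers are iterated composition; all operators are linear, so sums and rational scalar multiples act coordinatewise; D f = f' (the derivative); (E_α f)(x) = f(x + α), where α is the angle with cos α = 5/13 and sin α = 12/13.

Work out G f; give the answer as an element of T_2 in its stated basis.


D f = (2/3)sin x - (9/2)cos 2x + 2sin 2x
D D f = (2/3)cos x + 4cos 2x + 9sin 2x
D D D f = -(2/3)sin x + 18cos 2x - 8sin 2x
E_alpha f = 2 - (10/39)cos x + (8/13)sin x - (151/169)cos 2x + (1551/676)sin 2x
((1/2)E_alpha) f = 1 - (5/39)cos x + (4/13)sin x - (151/338)cos 2x + (1551/1352)sin 2x
(D^3 + (1/2)E_alpha) f = 1 - (5/39)cos x - (14/39)sin x + (5933/338)cos 2x - (9265/1352)sin 2x

the image equals g(x) = 1 - (5/39)cos x - (14/39)sin x + (5933/338)cos 2x - (9265/1352)sin 2x


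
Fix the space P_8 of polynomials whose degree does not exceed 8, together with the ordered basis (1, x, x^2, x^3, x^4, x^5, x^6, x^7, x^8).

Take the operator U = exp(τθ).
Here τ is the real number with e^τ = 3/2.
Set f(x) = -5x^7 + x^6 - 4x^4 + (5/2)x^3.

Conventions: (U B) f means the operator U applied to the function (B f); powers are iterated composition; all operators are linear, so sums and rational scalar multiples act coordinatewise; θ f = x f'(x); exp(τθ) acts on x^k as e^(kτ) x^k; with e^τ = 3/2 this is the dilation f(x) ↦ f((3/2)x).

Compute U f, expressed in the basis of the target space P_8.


the result is g(x) = -(10935/128)x^7 + (729/64)x^6 - (81/4)x^4 + (135/16)x^3

exp(τθ) x^k = e^(kτ) x^k; with e^τ = 3/2 this sends x^k to (3/2)^k x^k
x^3 ↦ 27/8 x^3
x^4 ↦ 81/16 x^4
x^6 ↦ 729/64 x^6
x^7 ↦ 2187/128 x^7
applying this coordinatewise to f: exp(τθ) f = -(10935/128)x^7 + (729/64)x^6 - (81/4)x^4 + (135/16)x^3


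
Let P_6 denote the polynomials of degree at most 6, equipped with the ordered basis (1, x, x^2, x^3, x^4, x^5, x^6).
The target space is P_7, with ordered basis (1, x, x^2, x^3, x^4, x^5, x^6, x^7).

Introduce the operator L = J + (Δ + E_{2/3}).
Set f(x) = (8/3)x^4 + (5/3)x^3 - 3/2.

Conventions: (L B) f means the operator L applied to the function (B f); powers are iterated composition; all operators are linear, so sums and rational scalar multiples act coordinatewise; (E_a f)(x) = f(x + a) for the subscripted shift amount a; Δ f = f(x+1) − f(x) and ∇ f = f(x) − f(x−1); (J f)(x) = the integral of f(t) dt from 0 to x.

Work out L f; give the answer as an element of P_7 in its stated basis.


J f = (8/15)x^5 + (5/12)x^4 - (3/2)x
Δ f = (32/3)x^3 + 21x^2 + (47/3)x + 13/3
E_{2/3} f = (8/3)x^4 + (79/9)x^3 + (94/9)x^2 + (436/81)x - 233/486
(Δ + E_{2/3}) f = (8/3)x^4 + (175/9)x^3 + (283/9)x^2 + (1705/81)x + 1873/486
(J + (Δ + E_{2/3})) f = (8/15)x^5 + (37/12)x^4 + (175/9)x^3 + (283/9)x^2 + (3167/162)x + 1873/486

the image equals g(x) = (8/15)x^5 + (37/12)x^4 + (175/9)x^3 + (283/9)x^2 + (3167/162)x + 1873/486


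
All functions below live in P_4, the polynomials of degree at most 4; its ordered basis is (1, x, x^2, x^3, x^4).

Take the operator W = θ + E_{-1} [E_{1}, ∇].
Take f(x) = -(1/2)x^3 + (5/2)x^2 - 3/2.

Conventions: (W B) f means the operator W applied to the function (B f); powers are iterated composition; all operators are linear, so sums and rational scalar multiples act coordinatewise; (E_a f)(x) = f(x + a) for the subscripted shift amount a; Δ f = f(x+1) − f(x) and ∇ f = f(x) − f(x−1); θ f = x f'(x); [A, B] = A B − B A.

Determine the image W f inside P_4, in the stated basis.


g(x) = -(3/2)x^3 + 5x^2

θ f = -(3/2)x^3 + 5x^2
∇ f = -(3/2)x^2 + (13/2)x - 3
E_{1} ∇ f = -(3/2)x^2 + (7/2)x + 2
E_{1} f = -(1/2)x^3 + x^2 + (7/2)x + 1/2
∇ E_{1} f = -(3/2)x^2 + (7/2)x + 2
[E_{1}, ∇] f = 0
E_{-1} [E_{1}, ∇] f = 0
(θ + E_{-1} [E_{1}, ∇]) f = -(3/2)x^3 + 5x^2


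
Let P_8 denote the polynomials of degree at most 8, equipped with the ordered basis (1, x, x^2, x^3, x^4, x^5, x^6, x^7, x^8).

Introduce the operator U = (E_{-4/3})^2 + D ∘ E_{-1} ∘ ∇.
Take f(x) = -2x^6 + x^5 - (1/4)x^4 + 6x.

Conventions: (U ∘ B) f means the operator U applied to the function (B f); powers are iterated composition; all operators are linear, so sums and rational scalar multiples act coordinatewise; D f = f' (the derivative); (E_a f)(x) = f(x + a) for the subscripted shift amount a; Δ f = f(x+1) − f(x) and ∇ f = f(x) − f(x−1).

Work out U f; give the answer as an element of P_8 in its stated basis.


the result is g(x) = -2x^6 + 33x^5 - (3443/12)x^4 + (32732/27)x^3 - (7951/3)x^2 + (238543/81)x - 974438/729

E_{-4/3} f = -2x^6 + 17x^5 - (241/4)x^4 + (3076/27)x^3 - (3272/27)x^2 + (2018/27)x - 17672/729
E_{-4/3} E_{-4/3} f = -2x^6 + 33x^5 - (2723/12)x^4 + (22472/27)x^3 - (5152/3)x^2 + (153574/81)x - 643472/729
∇ f = -12x^5 + 35x^4 - 51x^3 + (83/2)x^2 - 18x + 37/4
E_{-1} ∇ f = -12x^5 + 95x^4 - 311x^3 + (1049/2)x^2 - 454x + 667/4
D E_{-1} ∇ f = -60x^4 + 380x^3 - 933x^2 + 1049x - 454
((E_{-4/3})^2 + D ∘ E_{-1} ∘ ∇) f = -2x^6 + 33x^5 - (3443/12)x^4 + (32732/27)x^3 - (7951/3)x^2 + (238543/81)x - 974438/729


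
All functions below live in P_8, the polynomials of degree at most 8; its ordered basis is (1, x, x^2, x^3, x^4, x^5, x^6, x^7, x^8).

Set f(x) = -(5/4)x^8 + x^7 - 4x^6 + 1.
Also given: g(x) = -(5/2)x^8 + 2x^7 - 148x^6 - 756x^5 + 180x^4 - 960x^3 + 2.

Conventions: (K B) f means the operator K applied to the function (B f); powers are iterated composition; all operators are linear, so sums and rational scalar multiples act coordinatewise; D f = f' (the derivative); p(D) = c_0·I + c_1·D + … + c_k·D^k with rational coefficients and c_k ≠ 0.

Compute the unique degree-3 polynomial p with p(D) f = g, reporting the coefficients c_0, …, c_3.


c_0 = 2, c_1 = 0, c_2 = 2, c_3 = 2

D^0 f = -(5/4)x^8 + x^7 - 4x^6 + 1
D^1 f = -10x^7 + 7x^6 - 24x^5
D^2 f = -70x^6 + 42x^5 - 120x^4
D^3 f = -420x^5 + 210x^4 - 480x^3
matching coefficients of g against c_0 f + c_1 Df + … from the top degree down determines the c_i
solution: c_0 = 2, c_1 = 0, c_2 = 2, c_3 = 2


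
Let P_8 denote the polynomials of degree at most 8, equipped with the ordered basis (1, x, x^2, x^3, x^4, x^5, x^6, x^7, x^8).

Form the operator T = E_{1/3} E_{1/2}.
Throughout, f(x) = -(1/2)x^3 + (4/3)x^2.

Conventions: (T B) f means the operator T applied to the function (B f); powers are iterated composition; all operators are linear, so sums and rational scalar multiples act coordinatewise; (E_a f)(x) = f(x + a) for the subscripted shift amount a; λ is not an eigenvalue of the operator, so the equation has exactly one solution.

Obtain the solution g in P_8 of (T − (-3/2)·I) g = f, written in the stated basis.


write g with unknown coordinates in the stated basis and equate coefficients in (T − (-3/2)·I) g = f
solving from the highest basis element down gives g = -(1/5)x^3 + (11/15)x^2 - (29/90)x - 1/20
check: T g = -(1/5)x^3 + (7/30)x^2 + (29/60)x + 3/40
so T g − (-3/2)·g = -(1/2)x^3 + (4/3)x^2 = f ✓

the result is g(x) = -(1/5)x^3 + (11/15)x^2 - (29/90)x - 1/20


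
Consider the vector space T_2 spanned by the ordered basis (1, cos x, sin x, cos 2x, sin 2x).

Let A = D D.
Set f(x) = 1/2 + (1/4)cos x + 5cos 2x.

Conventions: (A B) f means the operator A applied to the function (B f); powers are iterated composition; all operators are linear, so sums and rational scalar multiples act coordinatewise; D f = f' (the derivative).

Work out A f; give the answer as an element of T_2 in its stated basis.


g(x) = -(1/4)cos x - 20cos 2x

D f = -(1/4)sin x - 10sin 2x
D D f = -(1/4)cos x - 20cos 2x


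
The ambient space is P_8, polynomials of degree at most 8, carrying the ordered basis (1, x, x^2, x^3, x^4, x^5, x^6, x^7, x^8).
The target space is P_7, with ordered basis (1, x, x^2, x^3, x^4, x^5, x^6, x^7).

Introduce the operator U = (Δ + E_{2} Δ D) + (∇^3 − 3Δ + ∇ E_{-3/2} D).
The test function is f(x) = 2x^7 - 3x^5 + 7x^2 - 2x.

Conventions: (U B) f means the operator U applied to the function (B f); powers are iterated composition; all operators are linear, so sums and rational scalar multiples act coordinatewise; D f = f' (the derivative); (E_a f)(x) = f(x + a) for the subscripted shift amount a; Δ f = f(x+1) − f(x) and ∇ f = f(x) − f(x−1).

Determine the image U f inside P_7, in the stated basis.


the image equals g(x) = -28x^6 + 84x^5 + 520x^4 + 6030x^3 + 12516x^2 + (65473/4)x + 17537/2

Δ f = 14x^6 + 42x^5 + 55x^4 + 40x^3 + 12x^2 + 13x + 4
D f = 14x^6 - 15x^4 + 14x - 2
Δ D f = 84x^5 + 210x^4 + 220x^3 + 120x^2 + 24x + 13
E_{2} Δ D f = 84x^5 + 1050x^4 + 5260x^3 + 13200x^2 + 16584x + 8349
(Δ + E_{2} Δ D) f = 14x^6 + 126x^5 + 1105x^4 + 5300x^3 + 13212x^2 + 16597x + 8353
∇ f = 14x^6 - 42x^5 + 55x^4 - 40x^3 + 12x^2 + 15x - 10
∇ ∇ f = 84x^5 - 420x^4 + 920x^3 - 1080x^2 + 658x - 148
∇ ∇ ∇ f = 420x^4 - 2520x^3 + 6120x^2 - 7020x + 3162
Δ f = 14x^6 + 42x^5 + 55x^4 + 40x^3 + 12x^2 + 13x + 4
(-3Δ) f = -42x^6 - 126x^5 - 165x^4 - 120x^3 - 36x^2 - 39x - 12
D f = 14x^6 - 15x^4 + 14x - 2
E_{-3/2} D f = 14x^6 - 126x^5 + (915/2)x^4 - 855x^3 + (6885/8)x^2 - (3371/8)x + 1937/32
∇ E_{-3/2} D f = 84x^5 - 840x^4 + 3370x^3 - 6780x^2 + (27321/4)x - 5469/2
(∇^3 − 3Δ + ∇ E_{-3/2} D) f = -42x^6 - 42x^5 - 585x^4 + 730x^3 - 696x^2 - (915/4)x + 831/2
((Δ + E_{2} Δ D) + (∇^3 − 3Δ + ∇ E_{-3/2} D)) f = -28x^6 + 84x^5 + 520x^4 + 6030x^3 + 12516x^2 + (65473/4)x + 17537/2


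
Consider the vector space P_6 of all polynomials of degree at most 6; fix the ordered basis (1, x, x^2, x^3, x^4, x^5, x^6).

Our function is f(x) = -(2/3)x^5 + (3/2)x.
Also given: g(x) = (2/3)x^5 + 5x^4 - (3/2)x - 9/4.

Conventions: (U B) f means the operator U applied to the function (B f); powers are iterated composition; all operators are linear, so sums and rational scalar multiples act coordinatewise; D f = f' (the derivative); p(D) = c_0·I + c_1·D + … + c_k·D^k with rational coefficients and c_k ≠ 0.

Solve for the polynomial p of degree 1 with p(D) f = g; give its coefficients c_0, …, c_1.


D^0 f = -(2/3)x^5 + (3/2)x
D^1 f = -(10/3)x^4 + 3/2
matching coefficients of g against c_0 f + c_1 Df + … from the top degree down determines the c_i
solution: c_0 = -1, c_1 = -3/2

p(D) = -I − (3/2)·D, i.e. c_0 = -1, c_1 = -3/2


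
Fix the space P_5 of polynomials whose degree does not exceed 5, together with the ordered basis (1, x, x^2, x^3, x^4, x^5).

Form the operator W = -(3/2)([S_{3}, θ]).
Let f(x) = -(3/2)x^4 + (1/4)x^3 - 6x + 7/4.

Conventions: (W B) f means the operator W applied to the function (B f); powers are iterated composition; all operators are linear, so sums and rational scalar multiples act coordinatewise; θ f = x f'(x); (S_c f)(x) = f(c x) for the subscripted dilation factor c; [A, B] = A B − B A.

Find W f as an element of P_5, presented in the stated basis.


g(x) = 0

θ f = -6x^4 + (3/4)x^3 - 6x
S_{3} θ f = -486x^4 + (81/4)x^3 - 18x
S_{3} f = -(243/2)x^4 + (27/4)x^3 - 18x + 7/4
θ S_{3} f = -486x^4 + (81/4)x^3 - 18x
[S_{3}, θ] f = 0
(-(3/2)([S_{3}, θ])) f = 0


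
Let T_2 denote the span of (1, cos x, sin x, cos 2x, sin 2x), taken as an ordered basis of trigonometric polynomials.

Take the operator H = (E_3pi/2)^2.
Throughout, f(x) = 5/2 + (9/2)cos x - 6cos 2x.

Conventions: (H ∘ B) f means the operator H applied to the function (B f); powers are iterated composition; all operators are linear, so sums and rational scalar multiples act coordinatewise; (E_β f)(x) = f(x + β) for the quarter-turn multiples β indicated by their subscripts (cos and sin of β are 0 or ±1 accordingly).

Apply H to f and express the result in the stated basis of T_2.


E_3pi/2 f = 5/2 + (9/2)sin x + 6cos 2x
E_3pi/2 E_3pi/2 f = 5/2 - (9/2)cos x - 6cos 2x

the result is g(x) = 5/2 - (9/2)cos x - 6cos 2x


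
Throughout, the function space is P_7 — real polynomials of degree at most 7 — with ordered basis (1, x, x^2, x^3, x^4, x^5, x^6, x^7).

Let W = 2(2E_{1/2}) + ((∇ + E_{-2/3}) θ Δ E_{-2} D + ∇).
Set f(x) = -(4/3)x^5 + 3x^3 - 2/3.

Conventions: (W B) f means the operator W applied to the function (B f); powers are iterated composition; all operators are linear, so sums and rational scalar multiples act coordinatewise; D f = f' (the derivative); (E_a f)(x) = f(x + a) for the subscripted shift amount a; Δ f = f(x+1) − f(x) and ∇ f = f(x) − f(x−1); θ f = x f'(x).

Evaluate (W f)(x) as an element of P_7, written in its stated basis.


g(x) = -(16/3)x^5 - 20x^4 - 68x^3 + 167x^2 + (389/3)x - 6629/27

E_{1/2} f = -(4/3)x^5 - (10/3)x^4 - (1/3)x^3 + (17/6)x^2 + (11/6)x - 1/3
(2E_{1/2}) f = -(8/3)x^5 - (20/3)x^4 - (2/3)x^3 + (17/3)x^2 + (11/3)x - 2/3
(2(2E_{1/2})) f = -(16/3)x^5 - (40/3)x^4 - (4/3)x^3 + (34/3)x^2 + (22/3)x - 4/3
D f = -(20/3)x^4 + 9x^2
E_{-2} D f = -(20/3)x^4 + (160/3)x^3 - 151x^2 + (532/3)x - 212/3
Δ E_{-2} D f = -(80/3)x^3 + 120x^2 - (506/3)x + 73
θ Δ E_{-2} D f = -80x^3 + 240x^2 - (506/3)x
∇ (θ Δ E_{-2}) D f = -240x^2 + 720x - 1466/3
E_{-2/3} (θ Δ E_{-2}) D f = -80x^3 + 400x^2 - (1786/3)x + 6556/27
(∇ + E_{-2/3}) (θ Δ E_{-2}) D f = -80x^3 + 160x^2 + (374/3)x - 6638/27
∇ f = -(20/3)x^4 + (40/3)x^3 - (13/3)x^2 - (7/3)x + 5/3
((∇ + E_{-2/3}) θ Δ E_{-2} D + ∇) f = -(20/3)x^4 - (200/3)x^3 + (467/3)x^2 + (367/3)x - 6593/27
(2(2E_{1/2}) + ((∇ + E_{-2/3}) θ Δ E_{-2} D + ∇)) f = -(16/3)x^5 - 20x^4 - 68x^3 + 167x^2 + (389/3)x - 6629/27


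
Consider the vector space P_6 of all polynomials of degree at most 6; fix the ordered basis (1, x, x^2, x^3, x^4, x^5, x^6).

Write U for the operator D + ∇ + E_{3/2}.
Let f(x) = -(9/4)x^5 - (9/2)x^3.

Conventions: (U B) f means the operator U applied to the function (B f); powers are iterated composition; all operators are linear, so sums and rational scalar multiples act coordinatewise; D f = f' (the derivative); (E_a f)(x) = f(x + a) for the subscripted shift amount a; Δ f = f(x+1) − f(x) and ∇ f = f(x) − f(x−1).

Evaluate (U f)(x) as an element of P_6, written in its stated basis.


g(x) = -(9/4)x^5 - (315/8)x^4 - (261/8)x^3 - (2331/16)x^2 - (4005/64)x - 4995/128

D f = -(45/4)x^4 - (27/2)x^2
∇ f = -(45/4)x^4 + (45/2)x^3 - 36x^2 + (99/4)x - 27/4
E_{3/2} f = -(9/4)x^5 - (135/8)x^4 - (441/8)x^3 - (1539/16)x^2 - (5589/64)x - 4131/128
(D + ∇ + E_{3/2}) f = -(9/4)x^5 - (315/8)x^4 - (261/8)x^3 - (2331/16)x^2 - (4005/64)x - 4995/128


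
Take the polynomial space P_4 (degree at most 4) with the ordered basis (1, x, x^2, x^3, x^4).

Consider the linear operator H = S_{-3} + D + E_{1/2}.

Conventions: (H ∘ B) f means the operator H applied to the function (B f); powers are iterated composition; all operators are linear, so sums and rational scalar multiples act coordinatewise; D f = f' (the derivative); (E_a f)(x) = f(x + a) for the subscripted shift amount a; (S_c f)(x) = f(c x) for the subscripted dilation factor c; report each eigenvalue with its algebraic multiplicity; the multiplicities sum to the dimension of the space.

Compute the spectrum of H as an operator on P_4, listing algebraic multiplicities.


λ = -26 (multiplicity 1), λ = -2 (multiplicity 1), λ = 2 (multiplicity 1), λ = 10 (multiplicity 1), λ = 82 (multiplicity 1)

image of 1: 2
image of x: -2x + 3/2
image of x^2: 10x^2 + 3x + 1/4
image of x^3: -26x^3 + (9/2)x^2 + (3/4)x + 1/8
image of x^4: 82x^4 + 6x^3 + (3/2)x^2 + (1/2)x + 1/16
the matrix is upper triangular; its diagonal is (2, -2, 10, -26, 82)
for a triangular matrix the eigenvalues are the diagonal entries, with algebraic multiplicity their repetition count


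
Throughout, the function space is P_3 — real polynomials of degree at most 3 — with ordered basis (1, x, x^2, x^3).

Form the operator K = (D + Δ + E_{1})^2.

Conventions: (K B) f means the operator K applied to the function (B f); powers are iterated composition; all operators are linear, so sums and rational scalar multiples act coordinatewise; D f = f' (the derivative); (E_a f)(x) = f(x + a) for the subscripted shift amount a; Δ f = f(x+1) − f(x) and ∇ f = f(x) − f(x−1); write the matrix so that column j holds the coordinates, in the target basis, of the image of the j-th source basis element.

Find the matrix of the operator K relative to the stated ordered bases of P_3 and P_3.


the matrix is [[1, 6, 22, 40]; [0, 1, 12, 66]; [0, 0, 1, 18]; [0, 0, 0, 1]] (rows listed top to bottom)

image of 1: 1
image of x: x + 6
image of x^2: x^2 + 12x + 22
image of x^3: x^3 + 18x^2 + 66x + 40
each image's coordinates form column j of the matrix


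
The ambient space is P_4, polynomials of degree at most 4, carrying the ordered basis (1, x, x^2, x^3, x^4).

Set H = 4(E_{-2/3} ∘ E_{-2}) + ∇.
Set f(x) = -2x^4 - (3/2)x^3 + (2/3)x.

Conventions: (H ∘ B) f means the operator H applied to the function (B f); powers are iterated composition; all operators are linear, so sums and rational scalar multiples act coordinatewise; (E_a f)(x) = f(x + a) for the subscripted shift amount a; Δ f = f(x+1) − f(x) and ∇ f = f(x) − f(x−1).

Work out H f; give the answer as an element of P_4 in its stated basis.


E_{-2} f = -2x^4 + (29/2)x^3 - 39x^2 + (140/3)x - 64/3
E_{-2/3} E_{-2} f = -2x^4 + (119/6)x^3 - (220/3)x^2 + (3250/27)x - 6032/81
(4(E_{-2/3} ∘ E_{-2})) f = -8x^4 + (238/3)x^3 - (880/3)x^2 + (13000/27)x - 24128/81
∇ f = -8x^3 + (15/2)x^2 - (7/2)x + 7/6
(4(E_{-2/3} ∘ E_{-2}) + ∇) f = -8x^4 + (214/3)x^3 - (1715/6)x^2 + (25811/54)x - 48067/162

the result is g(x) = -8x^4 + (214/3)x^3 - (1715/6)x^2 + (25811/54)x - 48067/162


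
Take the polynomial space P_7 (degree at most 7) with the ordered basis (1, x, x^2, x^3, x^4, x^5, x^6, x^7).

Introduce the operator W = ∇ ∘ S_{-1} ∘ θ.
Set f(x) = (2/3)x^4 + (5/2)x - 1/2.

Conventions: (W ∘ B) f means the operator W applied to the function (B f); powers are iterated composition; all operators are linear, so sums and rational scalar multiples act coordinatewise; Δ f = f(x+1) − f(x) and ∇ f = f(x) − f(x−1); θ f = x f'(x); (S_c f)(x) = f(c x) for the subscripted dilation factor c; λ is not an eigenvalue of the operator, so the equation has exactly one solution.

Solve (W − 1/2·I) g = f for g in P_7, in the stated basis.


the image equals g(x) = -(4/3)x^4 - (128/3)x^3 + 832x^2 + (17521/3)x - 14741

write g with unknown coordinates in the stated basis and equate coefficients in (W − 1/2·I) g = f
solving from the highest basis element down gives g = -(4/3)x^4 - (128/3)x^3 + 832x^2 + (17521/3)x - 14741
check: W g = -(64/3)x^3 + 416x^2 + (8768/3)x - 7371
so W g − 1/2·g = (2/3)x^4 + (5/2)x - 1/2 = f ✓


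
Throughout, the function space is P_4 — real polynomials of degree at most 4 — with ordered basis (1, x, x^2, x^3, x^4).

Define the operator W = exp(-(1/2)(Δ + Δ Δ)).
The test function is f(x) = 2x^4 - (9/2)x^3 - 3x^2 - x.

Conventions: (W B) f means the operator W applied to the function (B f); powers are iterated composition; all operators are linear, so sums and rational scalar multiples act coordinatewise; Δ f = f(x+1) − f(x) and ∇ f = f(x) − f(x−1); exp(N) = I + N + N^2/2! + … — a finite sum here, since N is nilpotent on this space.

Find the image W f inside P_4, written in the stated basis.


the image equals g(x) = 2x^4 - (17/2)x^3 - (45/4)x^2 + (63/8)x + 297/16

order-1 term: -4x^3 - (45/4)x^2 - (19/4)x + 23/4
order-2 term: 3x^2 + (117/8)x + 133/8
order-3 term: -x - 63/16
order-4 term: 1/8
the series for exp(-(1/2)(Δ + Δ Δ)) f terminates at order 4
exp(-(1/2)(Δ + Δ Δ)) f = 2x^4 - (17/2)x^3 - (45/4)x^2 + (63/8)x + 297/16


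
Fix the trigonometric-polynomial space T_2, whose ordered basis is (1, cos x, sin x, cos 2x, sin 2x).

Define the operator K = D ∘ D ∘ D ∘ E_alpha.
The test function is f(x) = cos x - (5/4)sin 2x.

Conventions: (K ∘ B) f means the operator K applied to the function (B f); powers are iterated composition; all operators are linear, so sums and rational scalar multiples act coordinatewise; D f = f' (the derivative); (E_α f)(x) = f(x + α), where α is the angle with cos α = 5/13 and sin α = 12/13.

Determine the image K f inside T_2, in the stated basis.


the result is g(x) = (12/13)cos x + (5/13)sin x - (1190/169)cos 2x - (1200/169)sin 2x

E_alpha f = (5/13)cos x - (12/13)sin x - (150/169)cos 2x + (595/676)sin 2x
D E_alpha f = -(12/13)cos x - (5/13)sin x + (595/338)cos 2x + (300/169)sin 2x
D (D ∘ E_alpha) f = -(5/13)cos x + (12/13)sin x + (600/169)cos 2x - (595/169)sin 2x
D D (D ∘ E_alpha) f = (12/13)cos x + (5/13)sin x - (1190/169)cos 2x - (1200/169)sin 2x


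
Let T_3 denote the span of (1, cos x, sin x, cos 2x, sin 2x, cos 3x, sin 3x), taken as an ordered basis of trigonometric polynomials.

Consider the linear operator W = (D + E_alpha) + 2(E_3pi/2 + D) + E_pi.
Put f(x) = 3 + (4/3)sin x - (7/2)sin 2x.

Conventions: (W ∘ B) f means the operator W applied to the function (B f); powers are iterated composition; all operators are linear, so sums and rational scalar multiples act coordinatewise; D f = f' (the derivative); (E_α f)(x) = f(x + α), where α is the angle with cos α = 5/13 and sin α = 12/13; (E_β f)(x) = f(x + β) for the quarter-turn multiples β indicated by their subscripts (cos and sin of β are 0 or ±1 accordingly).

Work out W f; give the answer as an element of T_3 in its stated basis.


g(x) = 12 + (100/39)cos x - (32/39)sin x - (3969/169)cos 2x + (1008/169)sin 2x

D f = (4/3)cos x - 7cos 2x
E_alpha f = 3 + (16/13)cos x + (20/39)sin x - (420/169)cos 2x + (833/338)sin 2x
(D + E_alpha) f = 3 + (100/39)cos x + (20/39)sin x - (1603/169)cos 2x + (833/338)sin 2x
E_3pi/2 f = 3 - (4/3)cos x + (7/2)sin 2x
D f = (4/3)cos x - 7cos 2x
(E_3pi/2 + D) f = 3 - 7cos 2x + (7/2)sin 2x
(2(E_3pi/2 + D)) f = 6 - 14cos 2x + 7sin 2x
E_pi f = 3 - (4/3)sin x - (7/2)sin 2x
((D + E_alpha) + 2(E_3pi/2 + D) + E_pi) f = 12 + (100/39)cos x - (32/39)sin x - (3969/169)cos 2x + (1008/169)sin 2x


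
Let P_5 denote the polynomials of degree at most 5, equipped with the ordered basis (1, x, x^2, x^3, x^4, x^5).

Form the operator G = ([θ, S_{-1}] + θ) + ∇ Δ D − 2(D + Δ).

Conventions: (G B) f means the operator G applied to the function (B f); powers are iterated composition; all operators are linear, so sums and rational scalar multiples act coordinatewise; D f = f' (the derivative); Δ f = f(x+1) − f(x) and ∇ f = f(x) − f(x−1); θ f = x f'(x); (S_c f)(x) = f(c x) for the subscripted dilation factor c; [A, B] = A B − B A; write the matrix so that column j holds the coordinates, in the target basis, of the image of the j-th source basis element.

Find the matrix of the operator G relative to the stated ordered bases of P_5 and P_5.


the matrix is [[0, -4, -2, 4, -2, 8]; [0, 1, -8, -6, 16, -10]; [0, 0, 2, -12, -12, 40]; [0, 0, 0, 3, -16, -20]; [0, 0, 0, 0, 4, -20]; [0, 0, 0, 0, 0, 5]] (rows listed top to bottom)

image of 1: 0
image of x: x - 4
image of x^2: 2x^2 - 8x - 2
image of x^3: 3x^3 - 12x^2 - 6x + 4
image of x^4: 4x^4 - 16x^3 - 12x^2 + 16x - 2
image of x^5: 5x^5 - 20x^4 - 20x^3 + 40x^2 - 10x + 8
each image's coordinates form column j of the matrix


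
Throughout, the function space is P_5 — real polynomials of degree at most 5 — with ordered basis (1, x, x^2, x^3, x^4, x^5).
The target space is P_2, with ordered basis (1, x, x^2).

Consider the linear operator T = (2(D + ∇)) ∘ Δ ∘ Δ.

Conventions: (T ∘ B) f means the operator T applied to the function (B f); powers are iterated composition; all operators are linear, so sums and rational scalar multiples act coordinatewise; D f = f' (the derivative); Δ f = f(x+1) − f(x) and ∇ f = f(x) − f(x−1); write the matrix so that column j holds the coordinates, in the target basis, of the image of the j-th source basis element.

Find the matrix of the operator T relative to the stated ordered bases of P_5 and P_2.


image of 1: 0
image of x: 0
image of x^2: 0
image of x^3: 24
image of x^4: 96x + 72
image of x^5: 240x^2 + 360x + 200
each image's coordinates form column j of the matrix

the matrix is [[0, 0, 0, 24, 72, 200]; [0, 0, 0, 0, 96, 360]; [0, 0, 0, 0, 0, 240]] (rows listed top to bottom)


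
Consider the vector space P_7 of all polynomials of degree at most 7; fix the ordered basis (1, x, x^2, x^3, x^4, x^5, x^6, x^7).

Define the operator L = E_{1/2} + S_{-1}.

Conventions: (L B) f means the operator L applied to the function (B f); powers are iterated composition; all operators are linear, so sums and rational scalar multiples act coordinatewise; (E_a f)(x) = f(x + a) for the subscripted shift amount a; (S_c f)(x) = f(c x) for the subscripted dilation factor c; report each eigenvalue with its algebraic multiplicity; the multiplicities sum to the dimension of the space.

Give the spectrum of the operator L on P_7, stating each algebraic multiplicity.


λ = 0 (multiplicity 4), λ = 2 (multiplicity 4)

image of 1: 2
image of x: 1/2
image of x^2: 2x^2 + x + 1/4
image of x^3: (3/2)x^2 + (3/4)x + 1/8
image of x^4: 2x^4 + 2x^3 + (3/2)x^2 + (1/2)x + 1/16
image of x^5: (5/2)x^4 + (5/2)x^3 + (5/4)x^2 + (5/16)x + 1/32
image of x^6: 2x^6 + 3x^5 + (15/4)x^4 + (5/2)x^3 + (15/16)x^2 + (3/16)x + 1/64
image of x^7: (7/2)x^6 + (21/4)x^5 + (35/8)x^4 + (35/16)x^3 + (21/32)x^2 + (7/64)x + 1/128
the matrix is upper triangular; its diagonal is (2, 0, 2, 0, 2, 0, 2, 0)
for a triangular matrix the eigenvalues are the diagonal entries, with algebraic multiplicity their repetition count


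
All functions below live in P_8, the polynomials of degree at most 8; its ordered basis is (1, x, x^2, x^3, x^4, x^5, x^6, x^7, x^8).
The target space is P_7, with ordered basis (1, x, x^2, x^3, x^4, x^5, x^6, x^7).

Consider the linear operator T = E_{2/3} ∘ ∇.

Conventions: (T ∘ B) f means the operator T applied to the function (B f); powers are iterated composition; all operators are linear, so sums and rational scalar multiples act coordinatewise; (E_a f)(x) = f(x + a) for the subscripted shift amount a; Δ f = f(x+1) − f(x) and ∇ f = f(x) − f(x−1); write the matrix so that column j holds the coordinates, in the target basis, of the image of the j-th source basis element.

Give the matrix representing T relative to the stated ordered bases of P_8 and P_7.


the matrix is [[0, 1, 1/3, 1/3, 5/27, 11/81, 7/81, 43/729, 85/2187]; [0, 0, 2, 1, 4/3, 25/27, 22/27, 49/81, 344/729]; [0, 0, 0, 3, 2, 10/3, 25/9, 77/27, 196/81]; [0, 0, 0, 0, 4, 10/3, 20/3, 175/27, 616/81]; [0, 0, 0, 0, 0, 5, 5, 35/3, 350/27]; [0, 0, 0, 0, 0, 0, 6, 7, 56/3]; [0, 0, 0, 0, 0, 0, 0, 7, 28/3]; [0, 0, 0, 0, 0, 0, 0, 0, 8]] (rows listed top to bottom)

image of 1: 0
image of x: 1
image of x^2: 2x + 1/3
image of x^3: 3x^2 + x + 1/3
image of x^4: 4x^3 + 2x^2 + (4/3)x + 5/27
image of x^5: 5x^4 + (10/3)x^3 + (10/3)x^2 + (25/27)x + 11/81
image of x^6: 6x^5 + 5x^4 + (20/3)x^3 + (25/9)x^2 + (22/27)x + 7/81
image of x^7: 7x^6 + 7x^5 + (35/3)x^4 + (175/27)x^3 + (77/27)x^2 + (49/81)x + 43/729
image of x^8: 8x^7 + (28/3)x^6 + (56/3)x^5 + (350/27)x^4 + (616/81)x^3 + (196/81)x^2 + (344/729)x + 85/2187
each image's coordinates form column j of the matrix


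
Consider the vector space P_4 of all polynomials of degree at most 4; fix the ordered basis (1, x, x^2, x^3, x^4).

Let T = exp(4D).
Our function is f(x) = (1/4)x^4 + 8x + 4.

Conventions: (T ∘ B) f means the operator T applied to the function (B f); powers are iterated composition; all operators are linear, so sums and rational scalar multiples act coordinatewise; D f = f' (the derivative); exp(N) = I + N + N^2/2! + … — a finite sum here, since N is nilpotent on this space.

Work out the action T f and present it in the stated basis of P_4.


the result is g(x) = (1/4)x^4 + 4x^3 + 24x^2 + 72x + 100

order-1 term: 4x^3 + 32
order-2 term: 24x^2
order-3 term: 64x
order-4 term: 64
the series for exp(4D) f terminates at order 4
exp(4D) f = (1/4)x^4 + 4x^3 + 24x^2 + 72x + 100


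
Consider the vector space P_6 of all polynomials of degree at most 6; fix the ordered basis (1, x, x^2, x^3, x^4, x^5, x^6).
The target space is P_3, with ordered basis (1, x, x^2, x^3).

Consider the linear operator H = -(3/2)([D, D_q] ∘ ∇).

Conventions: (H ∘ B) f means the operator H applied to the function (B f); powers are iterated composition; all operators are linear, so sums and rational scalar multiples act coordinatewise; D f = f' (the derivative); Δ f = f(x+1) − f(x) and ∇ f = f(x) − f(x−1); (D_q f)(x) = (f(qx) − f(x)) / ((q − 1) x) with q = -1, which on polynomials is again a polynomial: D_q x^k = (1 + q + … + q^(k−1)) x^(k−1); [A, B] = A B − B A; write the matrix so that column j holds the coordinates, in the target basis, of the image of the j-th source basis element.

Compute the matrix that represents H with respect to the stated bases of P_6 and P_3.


image of 1: 0
image of x: 0
image of x^2: 0
image of x^3: 9
image of x^4: -12x - 18
image of x^5: 30x^2 + 30x + 30
image of x^6: -36x^3 - 90x^2 - 60x - 45
each image's coordinates form column j of the matrix

the matrix is [[0, 0, 0, 9, -18, 30, -45]; [0, 0, 0, 0, -12, 30, -60]; [0, 0, 0, 0, 0, 30, -90]; [0, 0, 0, 0, 0, 0, -36]] (rows listed top to bottom)


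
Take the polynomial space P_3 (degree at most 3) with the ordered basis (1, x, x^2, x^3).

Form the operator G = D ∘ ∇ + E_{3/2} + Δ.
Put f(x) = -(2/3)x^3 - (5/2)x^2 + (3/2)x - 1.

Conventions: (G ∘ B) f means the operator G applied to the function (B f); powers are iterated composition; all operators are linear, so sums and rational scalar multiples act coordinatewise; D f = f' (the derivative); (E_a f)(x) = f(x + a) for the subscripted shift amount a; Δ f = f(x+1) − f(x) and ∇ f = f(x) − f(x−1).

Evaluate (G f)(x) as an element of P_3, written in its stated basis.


∇ f = -2x^2 - 3x + 10/3
D ∇ f = -4x - 3
E_{3/2} f = -(2/3)x^3 - (11/2)x^2 - (21/2)x - 53/8
Δ f = -2x^2 - 7x - 5/3
(D ∘ ∇ + E_{3/2} + Δ) f = -(2/3)x^3 - (15/2)x^2 - (43/2)x - 271/24

g(x) = -(2/3)x^3 - (15/2)x^2 - (43/2)x - 271/24


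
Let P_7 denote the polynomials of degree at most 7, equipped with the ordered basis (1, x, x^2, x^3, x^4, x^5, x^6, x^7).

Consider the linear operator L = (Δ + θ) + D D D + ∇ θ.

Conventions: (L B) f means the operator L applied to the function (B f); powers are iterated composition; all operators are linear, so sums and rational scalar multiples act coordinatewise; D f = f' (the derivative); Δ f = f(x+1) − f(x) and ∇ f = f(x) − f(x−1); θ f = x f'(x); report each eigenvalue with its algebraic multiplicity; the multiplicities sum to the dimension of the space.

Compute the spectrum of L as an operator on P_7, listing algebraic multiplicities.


image of 1: 0
image of x: x + 2
image of x^2: 2x^2 + 6x - 1
image of x^3: 3x^3 + 12x^2 - 6x + 10
image of x^4: 4x^4 + 20x^3 - 18x^2 + 44x - 3
image of x^5: 5x^5 + 30x^4 - 40x^3 + 120x^2 - 20x + 6
image of x^6: 6x^6 + 42x^5 - 75x^4 + 260x^3 - 75x^2 + 42x - 5
image of x^7: 7x^7 + 56x^6 - 126x^5 + 490x^4 - 210x^3 + 168x^2 - 42x + 8
the matrix is upper triangular; its diagonal is (0, 1, 2, 3, 4, 5, 6, 7)
for a triangular matrix the eigenvalues are the diagonal entries, with algebraic multiplicity their repetition count

λ = 0 (multiplicity 1), λ = 1 (multiplicity 1), λ = 2 (multiplicity 1), λ = 3 (multiplicity 1), λ = 4 (multiplicity 1), λ = 5 (multiplicity 1), λ = 6 (multiplicity 1), λ = 7 (multiplicity 1)


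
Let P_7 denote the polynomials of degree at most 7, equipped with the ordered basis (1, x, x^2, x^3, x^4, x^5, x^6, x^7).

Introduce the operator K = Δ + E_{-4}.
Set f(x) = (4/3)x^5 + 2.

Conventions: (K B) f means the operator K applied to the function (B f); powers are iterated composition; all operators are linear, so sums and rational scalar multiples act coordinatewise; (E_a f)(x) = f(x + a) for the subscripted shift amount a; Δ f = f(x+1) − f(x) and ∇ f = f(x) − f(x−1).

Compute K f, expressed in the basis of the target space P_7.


Δ f = (20/3)x^4 + (40/3)x^3 + (40/3)x^2 + (20/3)x + 4/3
E_{-4} f = (4/3)x^5 - (80/3)x^4 + (640/3)x^3 - (2560/3)x^2 + (5120/3)x - 4090/3
(Δ + E_{-4}) f = (4/3)x^5 - 20x^4 + (680/3)x^3 - 840x^2 + (5140/3)x - 1362

the result is g(x) = (4/3)x^5 - 20x^4 + (680/3)x^3 - 840x^2 + (5140/3)x - 1362


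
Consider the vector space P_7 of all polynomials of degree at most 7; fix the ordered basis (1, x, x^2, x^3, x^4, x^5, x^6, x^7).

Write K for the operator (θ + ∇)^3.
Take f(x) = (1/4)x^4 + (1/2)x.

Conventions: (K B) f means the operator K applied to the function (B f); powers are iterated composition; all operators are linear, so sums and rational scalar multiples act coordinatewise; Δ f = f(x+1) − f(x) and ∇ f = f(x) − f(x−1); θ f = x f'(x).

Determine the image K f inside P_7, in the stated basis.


θ f = x^4 + (1/2)x
∇ f = x^3 - (3/2)x^2 + x + 1/4
(θ + ∇) f = x^4 + x^3 - (3/2)x^2 + (3/2)x + 1/4
θ (θ + ∇) f = 4x^4 + 3x^3 - 3x^2 + (3/2)x
∇ (θ + ∇) f = 4x^3 - 3x^2 - 2x + 3
(θ + ∇) (θ + ∇) f = 4x^4 + 7x^3 - 6x^2 - (1/2)x + 3
θ (θ + ∇) (θ + ∇) f = 16x^4 + 21x^3 - 12x^2 - (1/2)x
∇ (θ + ∇) (θ + ∇) f = 16x^3 - 3x^2 - 17x + 17/2
(θ + ∇) (θ + ∇) (θ + ∇) f = 16x^4 + 37x^3 - 15x^2 - (35/2)x + 17/2

the image equals g(x) = 16x^4 + 37x^3 - 15x^2 - (35/2)x + 17/2


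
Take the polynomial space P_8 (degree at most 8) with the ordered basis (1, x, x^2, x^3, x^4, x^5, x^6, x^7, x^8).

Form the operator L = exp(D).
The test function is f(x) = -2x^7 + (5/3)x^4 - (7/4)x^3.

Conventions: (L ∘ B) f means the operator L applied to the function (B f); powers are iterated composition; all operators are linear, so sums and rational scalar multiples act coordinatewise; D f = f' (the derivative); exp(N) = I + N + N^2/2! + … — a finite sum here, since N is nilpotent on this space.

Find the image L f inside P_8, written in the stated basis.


order-1 term: -14x^6 + (20/3)x^3 - (21/4)x^2
order-2 term: -42x^5 + 10x^2 - (21/4)x
order-3 term: -70x^4 + (20/3)x - 7/4
order-4 term: -70x^3 + 5/3
order-5 term: -42x^2
order-6 term: -14x
order-7 term: -2
the series for exp(D) f terminates at order 7
exp(D) f = -2x^7 - 14x^6 - 42x^5 - (205/3)x^4 - (781/12)x^3 - (149/4)x^2 - (151/12)x - 25/12

the result is g(x) = -2x^7 - 14x^6 - 42x^5 - (205/3)x^4 - (781/12)x^3 - (149/4)x^2 - (151/12)x - 25/12
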